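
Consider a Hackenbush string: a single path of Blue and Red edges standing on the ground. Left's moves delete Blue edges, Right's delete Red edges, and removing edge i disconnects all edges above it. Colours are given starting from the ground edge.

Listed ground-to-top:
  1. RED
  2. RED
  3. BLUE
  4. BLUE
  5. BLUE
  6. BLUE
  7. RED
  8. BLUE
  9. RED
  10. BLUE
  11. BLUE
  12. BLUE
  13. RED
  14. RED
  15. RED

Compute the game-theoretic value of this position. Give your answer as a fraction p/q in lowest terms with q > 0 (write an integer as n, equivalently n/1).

-8847/8192

1 of 15 · R · max L −∞ · min R 0 => -1
2 of 15 · RR · max L −∞ · min R -1 => -2
3 of 15 · RRB · max L -2 · min R -1 => -3/2
4 of 15 · RRBB · max L -3/2 · min R -1 => -5/4
5 of 15 · RRBBB · max L -5/4 · min R -1 => -9/8
6 of 15 · RRBBBB · max L -9/8 · min R -1 => -17/16
7 of 15 · RRBBBBR · max L -9/8 · min R -17/16 => -35/32
8 of 15 · RRBBBBRB · max L -35/32 · min R -17/16 => -69/64
9 of 15 · RRBBBBRBR · max L -35/32 · min R -69/64 => -139/128
10 of 15 · RRBBBBRBRB · max L -139/128 · min R -69/64 => -277/256
11 of 15 · RRBBBBRBRBB · max L -277/256 · min R -69/64 => -553/512
12 of 15 · RRBBBBRBRBBB · max L -553/512 · min R -69/64 => -1105/1024
13 of 15 · RRBBBBRBRBBBR · max L -553/512 · min R -1105/1024 => -2211/2048
14 of 15 · RRBBBBRBRBBBRR · max L -553/512 · min R -2211/2048 => -4423/4096
15 of 15 · RRBBBBRBRBBBRRR · max L -553/512 · min R -4423/4096 => -8847/8192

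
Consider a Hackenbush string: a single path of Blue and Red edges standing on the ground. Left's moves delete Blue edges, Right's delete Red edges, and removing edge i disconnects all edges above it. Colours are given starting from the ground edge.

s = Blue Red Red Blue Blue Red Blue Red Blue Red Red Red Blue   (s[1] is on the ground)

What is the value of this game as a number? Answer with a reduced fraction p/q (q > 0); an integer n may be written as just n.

g(B) = { 0 | (no moves) } — 1
g(BR) = { 0 | 1 } — 1/2
g(BRR) = { 0 | 1/2, 1 } — 1/4
g(BRRB) = { 0, 1/4 | 1/2, 1 } — 3/8
g(BRRBB) = { 0, 1/4, 3/8 | 1/2, 1 } — 7/16
g(BRRBBR) = { 0, 1/4, 3/8 | 7/16, 1/2, 1 } — 13/32
g(BRRBBRB) = { 0, 1/4, 3/8, 13/32 | 7/16, 1/2, 1 } — 27/64
g(BRRBBRBR) = { 0, 1/4, 3/8, 13/32 | 27/64, 7/16, 1/2, 1 } — 53/128
g(BRRBBRBRB) = { 0, 1/4, 3/8, 13/32, 53/128 | 27/64, 7/16, 1/2, 1 } — 107/256
g(BRRBBRBRBR) = { 0, 1/4, 3/8, 13/32, 53/128 | 107/256, 27/64, 7/16, 1/2, 1 } — 213/512
g(BRRBBRBRBRR) = { 0, 1/4, 3/8, 13/32, 53/128 | 213/512, 107/256, 27/64, 7/16, 1/2, 1 } — 425/1024
g(BRRBBRBRBRRR) = { 0, 1/4, 3/8, 13/32, 53/128 | 425/1024, 213/512, 107/256, 27/64, 7/16, 1/2, 1 } — 849/2048
g(BRRBBRBRBRRRB) = { 0, 1/4, 3/8, 13/32, 53/128, 849/2048 | 425/1024, 213/512, 107/256, 27/64, 7/16, 1/2, 1 } — 1699/4096

1699/4096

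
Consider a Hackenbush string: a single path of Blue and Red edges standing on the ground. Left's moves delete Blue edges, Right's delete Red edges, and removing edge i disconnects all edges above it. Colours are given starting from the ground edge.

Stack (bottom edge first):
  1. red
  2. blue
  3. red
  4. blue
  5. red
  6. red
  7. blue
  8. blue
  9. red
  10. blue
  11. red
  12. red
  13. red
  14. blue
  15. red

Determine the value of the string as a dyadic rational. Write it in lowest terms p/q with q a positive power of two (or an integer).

-11451/16384

edge 1 of 15 (red): { ∅ | 0 } ⇒ -1
edge 2 of 15 (blue): { -1 | 0 } ⇒ -1/2
edge 3 of 15 (red): { -1 | -1/2 0 } ⇒ -3/4
edge 4 of 15 (blue): { -1 -3/4 | -1/2 0 } ⇒ -5/8
edge 5 of 15 (red): { -1 -3/4 | -5/8 -1/2 0 } ⇒ -11/16
edge 6 of 15 (red): { -1 -3/4 | -11/16 -5/8 -1/2 0 } ⇒ -23/32
edge 7 of 15 (blue): { -1 -3/4 -23/32 | -11/16 -5/8 -1/2 0 } ⇒ -45/64
edge 8 of 15 (blue): { -1 -3/4 -23/32 -45/64 | -11/16 -5/8 -1/2 0 } ⇒ -89/128
edge 9 of 15 (red): { -1 -3/4 -23/32 -45/64 | -89/128 -11/16 -5/8 -1/2 0 } ⇒ -179/256
edge 10 of 15 (blue): { -1 -3/4 -23/32 -45/64 -179/256 | -89/128 -11/16 -5/8 -1/2 0 } ⇒ -357/512
edge 11 of 15 (red): { -1 -3/4 -23/32 -45/64 -179/256 | -357/512 -89/128 -11/16 -5/8 -1/2 0 } ⇒ -715/1024
edge 12 of 15 (red): { -1 -3/4 -23/32 -45/64 -179/256 | -715/1024 -357/512 -89/128 -11/16 -5/8 -1/2 0 } ⇒ -1431/2048
edge 13 of 15 (red): { -1 -3/4 -23/32 -45/64 -179/256 | -1431/2048 -715/1024 -357/512 -89/128 -11/16 -5/8 -1/2 0 } ⇒ -2863/4096
edge 14 of 15 (blue): { -1 -3/4 -23/32 -45/64 -179/256 -2863/4096 | -1431/2048 -715/1024 -357/512 -89/128 -11/16 -5/8 -1/2 0 } ⇒ -5725/8192
edge 15 of 15 (red): { -1 -3/4 -23/32 -45/64 -179/256 -2863/4096 | -5725/8192 -1431/2048 -715/1024 -357/512 -89/128 -11/16 -5/8 -1/2 0 } ⇒ -11451/16384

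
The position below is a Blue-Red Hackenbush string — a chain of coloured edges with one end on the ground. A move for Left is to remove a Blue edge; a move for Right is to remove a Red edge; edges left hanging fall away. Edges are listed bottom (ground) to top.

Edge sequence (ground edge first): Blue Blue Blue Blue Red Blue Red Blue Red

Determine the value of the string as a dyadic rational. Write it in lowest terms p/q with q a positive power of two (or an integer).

g(B) = { 0 |  } -> 1
g(BB) = { 0; 1 |  } -> 2
g(BBB) = { 0; 1; 2 |  } -> 3
g(BBBB) = { 0; 1; 2; 3 |  } -> 4
g(BBBBR) = { 0; 1; 2; 3 | 4 } -> 7/2
g(BBBBRB) = { 0; 1; 2; 3; 7/2 | 4 } -> 15/4
g(BBBBRBR) = { 0; 1; 2; 3; 7/2 | 15/4; 4 } -> 29/8
g(BBBBRBRB) = { 0; 1; 2; 3; 7/2; 29/8 | 15/4; 4 } -> 59/16
g(BBBBRBRBR) = { 0; 1; 2; 3; 7/2; 29/8 | 59/16; 15/4; 4 } -> 117/32

117/32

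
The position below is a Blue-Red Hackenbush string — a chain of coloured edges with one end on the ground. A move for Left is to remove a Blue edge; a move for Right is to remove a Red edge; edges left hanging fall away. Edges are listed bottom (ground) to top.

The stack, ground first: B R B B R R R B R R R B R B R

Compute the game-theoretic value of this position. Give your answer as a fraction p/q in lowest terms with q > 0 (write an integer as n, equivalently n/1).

12565/16384

step 1: add B to get B; options L={ 0 } R={  } => 1
step 2: add R to get BR; options L={ 0 } R={ 1 } => 1/2
step 3: add B to get BRB; options L={ 0, 1/2 } R={ 1 } => 3/4
step 4: add B to get BRBB; options L={ 0, 1/2, 3/4 } R={ 1 } => 7/8
step 5: add R to get BRBBR; options L={ 0, 1/2, 3/4 } R={ 7/8, 1 } => 13/16
step 6: add R to get BRBBRR; options L={ 0, 1/2, 3/4 } R={ 13/16, 7/8, 1 } => 25/32
step 7: add R to get BRBBRRR; options L={ 0, 1/2, 3/4 } R={ 25/32, 13/16, 7/8, 1 } => 49/64
step 8: add B to get BRBBRRRB; options L={ 0, 1/2, 3/4, 49/64 } R={ 25/32, 13/16, 7/8, 1 } => 99/128
step 9: add R to get BRBBRRRBR; options L={ 0, 1/2, 3/4, 49/64 } R={ 99/128, 25/32, 13/16, 7/8, 1 } => 197/256
step 10: add R to get BRBBRRRBRR; options L={ 0, 1/2, 3/4, 49/64 } R={ 197/256, 99/128, 25/32, 13/16, 7/8, 1 } => 393/512
step 11: add R to get BRBBRRRBRRR; options L={ 0, 1/2, 3/4, 49/64 } R={ 393/512, 197/256, 99/128, 25/32, 13/16, 7/8, 1 } => 785/1024
step 12: add B to get BRBBRRRBRRRB; options L={ 0, 1/2, 3/4, 49/64, 785/1024 } R={ 393/512, 197/256, 99/128, 25/32, 13/16, 7/8, 1 } => 1571/2048
step 13: add R to get BRBBRRRBRRRBR; options L={ 0, 1/2, 3/4, 49/64, 785/1024 } R={ 1571/2048, 393/512, 197/256, 99/128, 25/32, 13/16, 7/8, 1 } => 3141/4096
step 14: add B to get BRBBRRRBRRRBRB; options L={ 0, 1/2, 3/4, 49/64, 785/1024, 3141/4096 } R={ 1571/2048, 393/512, 197/256, 99/128, 25/32, 13/16, 7/8, 1 } => 6283/8192
step 15: add R to get BRBBRRRBRRRBRBR; options L={ 0, 1/2, 3/4, 49/64, 785/1024, 3141/4096 } R={ 6283/8192, 1571/2048, 393/512, 197/256, 99/128, 25/32, 13/16, 7/8, 1 } => 12565/16384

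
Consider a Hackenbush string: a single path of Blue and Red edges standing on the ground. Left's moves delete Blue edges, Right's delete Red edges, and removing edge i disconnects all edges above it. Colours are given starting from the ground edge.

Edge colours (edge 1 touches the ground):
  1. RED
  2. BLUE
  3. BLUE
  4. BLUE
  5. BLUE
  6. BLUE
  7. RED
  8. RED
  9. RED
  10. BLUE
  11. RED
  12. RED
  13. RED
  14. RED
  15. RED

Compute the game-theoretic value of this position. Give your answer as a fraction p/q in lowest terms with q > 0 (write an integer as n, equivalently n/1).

R: Left { none }, Right { 0 } — simplest -1
RB: Left { -1 }, Right { 0 } — simplest -1/2
RBB: Left { -1, -1/2 }, Right { 0 } — simplest -1/4
RBBB: Left { -1, -1/2, -1/4 }, Right { 0 } — simplest -1/8
RBBBB: Left { -1, -1/2, -1/4, -1/8 }, Right { 0 } — simplest -1/16
RBBBBB: Left { -1, -1/2, -1/4, -1/8, -1/16 }, Right { 0 } — simplest -1/32
RBBBBBR: Left { -1, -1/2, -1/4, -1/8, -1/16 }, Right { -1/32, 0 } — simplest -3/64
RBBBBBRR: Left { -1, -1/2, -1/4, -1/8, -1/16 }, Right { -3/64, -1/32, 0 } — simplest -7/128
RBBBBBRRR: Left { -1, -1/2, -1/4, -1/8, -1/16 }, Right { -7/128, -3/64, -1/32, 0 } — simplest -15/256
RBBBBBRRRB: Left { -1, -1/2, -1/4, -1/8, -1/16, -15/256 }, Right { -7/128, -3/64, -1/32, 0 } — simplest -29/512
RBBBBBRRRBR: Left { -1, -1/2, -1/4, -1/8, -1/16, -15/256 }, Right { -29/512, -7/128, -3/64, -1/32, 0 } — simplest -59/1024
RBBBBBRRRBRR: Left { -1, -1/2, -1/4, -1/8, -1/16, -15/256 }, Right { -59/1024, -29/512, -7/128, -3/64, -1/32, 0 } — simplest -119/2048
RBBBBBRRRBRRR: Left { -1, -1/2, -1/4, -1/8, -1/16, -15/256 }, Right { -119/2048, -59/1024, -29/512, -7/128, -3/64, -1/32, 0 } — simplest -239/4096
RBBBBBRRRBRRRR: Left { -1, -1/2, -1/4, -1/8, -1/16, -15/256 }, Right { -239/4096, -119/2048, -59/1024, -29/512, -7/128, -3/64, -1/32, 0 } — simplest -479/8192
RBBBBBRRRBRRRRR: Left { -1, -1/2, -1/4, -1/8, -1/16, -15/256 }, Right { -479/8192, -239/4096, -119/2048, -59/1024, -29/512, -7/128, -3/64, -1/32, 0 } — simplest -959/16384

-959/16384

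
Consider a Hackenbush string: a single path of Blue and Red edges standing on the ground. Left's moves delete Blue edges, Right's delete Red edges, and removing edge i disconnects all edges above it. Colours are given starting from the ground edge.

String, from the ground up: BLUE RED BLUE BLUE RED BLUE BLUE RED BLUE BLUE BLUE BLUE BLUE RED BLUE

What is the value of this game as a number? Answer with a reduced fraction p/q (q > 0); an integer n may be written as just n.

14075/16384

Prefix values for BLUE RED BLUE BLUE RED BLUE BLUE RED BLUE BLUE BLUE BLUE BLUE RED BLUE via {L|R} + simplicity:
B: Left { 0 }, Right { (no moves) } = simplest 1
BR: Left { 0 }, Right { 1 } = simplest 1/2
BRB: Left { 0, 1/2 }, Right { 1 } = simplest 3/4
BRBB: Left { 0, 1/2, 3/4 }, Right { 1 } = simplest 7/8
BRBBR: Left { 0, 1/2, 3/4 }, Right { 7/8, 1 } = simplest 13/16
BRBBRB: Left { 0, 1/2, 3/4, 13/16 }, Right { 7/8, 1 } = simplest 27/32
BRBBRBB: Left { 0, 1/2, 3/4, 13/16, 27/32 }, Right { 7/8, 1 } = simplest 55/64
BRBBRBBR: Left { 0, 1/2, 3/4, 13/16, 27/32 }, Right { 55/64, 7/8, 1 } = simplest 109/128
BRBBRBBRB: Left { 0, 1/2, 3/4, 13/16, 27/32, 109/128 }, Right { 55/64, 7/8, 1 } = simplest 219/256
BRBBRBBRBB: Left { 0, 1/2, 3/4, 13/16, 27/32, 109/128, 219/256 }, Right { 55/64, 7/8, 1 } = simplest 439/512
BRBBRBBRBBB: Left { 0, 1/2, 3/4, 13/16, 27/32, 109/128, 219/256, 439/512 }, Right { 55/64, 7/8, 1 } = simplest 879/1024
BRBBRBBRBBBB: Left { 0, 1/2, 3/4, 13/16, 27/32, 109/128, 219/256, 439/512, 879/1024 }, Right { 55/64, 7/8, 1 } = simplest 1759/2048
BRBBRBBRBBBBB: Left { 0, 1/2, 3/4, 13/16, 27/32, 109/128, 219/256, 439/512, 879/1024, 1759/2048 }, Right { 55/64, 7/8, 1 } = simplest 3519/4096
BRBBRBBRBBBBBR: Left { 0, 1/2, 3/4, 13/16, 27/32, 109/128, 219/256, 439/512, 879/1024, 1759/2048 }, Right { 3519/4096, 55/64, 7/8, 1 } = simplest 7037/8192
BRBBRBBRBBBBBRB: Left { 0, 1/2, 3/4, 13/16, 27/32, 109/128, 219/256, 439/512, 879/1024, 1759/2048, 7037/8192 }, Right { 3519/4096, 55/64, 7/8, 1 } = simplest 14075/16384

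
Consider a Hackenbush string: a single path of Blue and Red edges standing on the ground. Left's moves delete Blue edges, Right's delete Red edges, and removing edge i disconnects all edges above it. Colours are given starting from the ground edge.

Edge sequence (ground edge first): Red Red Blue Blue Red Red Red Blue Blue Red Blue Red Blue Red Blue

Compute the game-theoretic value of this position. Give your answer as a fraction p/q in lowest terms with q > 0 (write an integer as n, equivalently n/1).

edge 1 of 15 (Red): { ∅ | 0 } => -1
edge 2 of 15 (Red): { ∅ | -1,0 } => -2
edge 3 of 15 (Blue): { -2 | -1,0 } => -3/2
edge 4 of 15 (Blue): { -2,-3/2 | -1,0 } => -5/4
edge 5 of 15 (Red): { -2,-3/2 | -5/4,-1,0 } => -11/8
edge 6 of 15 (Red): { -2,-3/2 | -11/8,-5/4,-1,0 } => -23/16
edge 7 of 15 (Red): { -2,-3/2 | -23/16,-11/8,-5/4,-1,0 } => -47/32
edge 8 of 15 (Blue): { -2,-3/2,-47/32 | -23/16,-11/8,-5/4,-1,0 } => -93/64
edge 9 of 15 (Blue): { -2,-3/2,-47/32,-93/64 | -23/16,-11/8,-5/4,-1,0 } => -185/128
edge 10 of 15 (Red): { -2,-3/2,-47/32,-93/64 | -185/128,-23/16,-11/8,-5/4,-1,0 } => -371/256
edge 11 of 15 (Blue): { -2,-3/2,-47/32,-93/64,-371/256 | -185/128,-23/16,-11/8,-5/4,-1,0 } => -741/512
edge 12 of 15 (Red): { -2,-3/2,-47/32,-93/64,-371/256 | -741/512,-185/128,-23/16,-11/8,-5/4,-1,0 } => -1483/1024
edge 13 of 15 (Blue): { -2,-3/2,-47/32,-93/64,-371/256,-1483/1024 | -741/512,-185/128,-23/16,-11/8,-5/4,-1,0 } => -2965/2048
edge 14 of 15 (Red): { -2,-3/2,-47/32,-93/64,-371/256,-1483/1024 | -2965/2048,-741/512,-185/128,-23/16,-11/8,-5/4,-1,0 } => -5931/4096
edge 15 of 15 (Blue): { -2,-3/2,-47/32,-93/64,-371/256,-1483/1024,-5931/4096 | -2965/2048,-741/512,-185/128,-23/16,-11/8,-5/4,-1,0 } => -11861/8192

-11861/8192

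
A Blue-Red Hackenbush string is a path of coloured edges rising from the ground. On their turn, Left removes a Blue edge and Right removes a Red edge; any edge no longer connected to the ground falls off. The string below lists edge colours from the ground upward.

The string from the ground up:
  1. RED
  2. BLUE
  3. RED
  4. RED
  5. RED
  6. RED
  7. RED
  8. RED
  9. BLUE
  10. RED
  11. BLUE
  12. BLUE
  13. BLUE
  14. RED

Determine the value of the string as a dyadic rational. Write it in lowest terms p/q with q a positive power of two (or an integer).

Recurse on prefixes of the 14-edge string RED BLUE RED RED RED RED RED RED BLUE RED BLUE BLUE BLUE RED:
edge 1 of 14 (RED): {  | 0 } -> -1
edge 2 of 14 (BLUE): { -1 | 0 } -> -1/2
edge 3 of 14 (RED): { -1 | -1/2, 0 } -> -3/4
edge 4 of 14 (RED): { -1 | -3/4, -1/2, 0 } -> -7/8
edge 5 of 14 (RED): { -1 | -7/8, -3/4, -1/2, 0 } -> -15/16
edge 6 of 14 (RED): { -1 | -15/16, -7/8, -3/4, -1/2, 0 } -> -31/32
edge 7 of 14 (RED): { -1 | -31/32, -15/16, -7/8, -3/4, -1/2, 0 } -> -63/64
edge 8 of 14 (RED): { -1 | -63/64, -31/32, -15/16, -7/8, -3/4, -1/2, 0 } -> -127/128
edge 9 of 14 (BLUE): { -1, -127/128 | -63/64, -31/32, -15/16, -7/8, -3/4, -1/2, 0 } -> -253/256
edge 10 of 14 (RED): { -1, -127/128 | -253/256, -63/64, -31/32, -15/16, -7/8, -3/4, -1/2, 0 } -> -507/512
edge 11 of 14 (BLUE): { -1, -127/128, -507/512 | -253/256, -63/64, -31/32, -15/16, -7/8, -3/4, -1/2, 0 } -> -1013/1024
edge 12 of 14 (BLUE): { -1, -127/128, -507/512, -1013/1024 | -253/256, -63/64, -31/32, -15/16, -7/8, -3/4, -1/2, 0 } -> -2025/2048
edge 13 of 14 (BLUE): { -1, -127/128, -507/512, -1013/1024, -2025/2048 | -253/256, -63/64, -31/32, -15/16, -7/8, -3/4, -1/2, 0 } -> -4049/4096
edge 14 of 14 (RED): { -1, -127/128, -507/512, -1013/1024, -2025/2048 | -4049/4096, -253/256, -63/64, -31/32, -15/16, -7/8, -3/4, -1/2, 0 } -> -8099/8192

-8099/8192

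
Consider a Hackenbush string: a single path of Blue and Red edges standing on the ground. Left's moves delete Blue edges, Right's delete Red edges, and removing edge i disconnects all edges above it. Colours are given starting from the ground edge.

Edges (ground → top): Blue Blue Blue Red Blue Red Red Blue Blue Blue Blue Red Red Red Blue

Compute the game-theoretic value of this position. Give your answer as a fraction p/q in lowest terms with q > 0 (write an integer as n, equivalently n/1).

value_1 [B]  L=[0]  R=[·]  => 1
value_2 [BB]  L=[0; 1]  R=[·]  => 2
value_3 [BBB]  L=[0; 1; 2]  R=[·]  => 3
value_4 [BBBR]  L=[0; 1; 2]  R=[3]  => 5/2
value_5 [BBBRB]  L=[0; 1; 2; 5/2]  R=[3]  => 11/4
value_6 [BBBRBR]  L=[0; 1; 2; 5/2]  R=[11/4; 3]  => 21/8
value_7 [BBBRBRR]  L=[0; 1; 2; 5/2]  R=[21/8; 11/4; 3]  => 41/16
value_8 [BBBRBRRB]  L=[0; 1; 2; 5/2; 41/16]  R=[21/8; 11/4; 3]  => 83/32
value_9 [BBBRBRRBB]  L=[0; 1; 2; 5/2; 41/16; 83/32]  R=[21/8; 11/4; 3]  => 167/64
value_10 [BBBRBRRBBB]  L=[0; 1; 2; 5/2; 41/16; 83/32; 167/64]  R=[21/8; 11/4; 3]  => 335/128
value_11 [BBBRBRRBBBB]  L=[0; 1; 2; 5/2; 41/16; 83/32; 167/64; 335/128]  R=[21/8; 11/4; 3]  => 671/256
value_12 [BBBRBRRBBBBR]  L=[0; 1; 2; 5/2; 41/16; 83/32; 167/64; 335/128]  R=[671/256; 21/8; 11/4; 3]  => 1341/512
value_13 [BBBRBRRBBBBRR]  L=[0; 1; 2; 5/2; 41/16; 83/32; 167/64; 335/128]  R=[1341/512; 671/256; 21/8; 11/4; 3]  => 2681/1024
value_14 [BBBRBRRBBBBRRR]  L=[0; 1; 2; 5/2; 41/16; 83/32; 167/64; 335/128]  R=[2681/1024; 1341/512; 671/256; 21/8; 11/4; 3]  => 5361/2048
value_15 [BBBRBRRBBBBRRRB]  L=[0; 1; 2; 5/2; 41/16; 83/32; 167/64; 335/128; 5361/2048]  R=[2681/1024; 1341/512; 671/256; 21/8; 11/4; 3]  => 10723/4096

10723/4096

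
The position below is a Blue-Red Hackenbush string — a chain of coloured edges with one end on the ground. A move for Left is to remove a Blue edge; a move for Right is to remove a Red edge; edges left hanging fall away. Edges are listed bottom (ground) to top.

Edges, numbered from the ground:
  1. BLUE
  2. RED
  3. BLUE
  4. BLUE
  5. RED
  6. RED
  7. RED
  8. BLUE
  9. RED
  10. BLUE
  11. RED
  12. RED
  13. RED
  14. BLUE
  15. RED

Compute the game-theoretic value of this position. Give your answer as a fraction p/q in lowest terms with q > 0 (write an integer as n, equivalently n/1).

Build G(s[:k]) for k = 1..15, string s = BLUE RED BLUE BLUE RED RED RED BLUE RED BLUE RED RED RED BLUE RED.
G_1 [B]  L=[0]  R=[]  → 1
G_2 [BR]  L=[0]  R=[1]  → 1/2
G_3 [BRB]  L=[0, 1/2]  R=[1]  → 3/4
G_4 [BRBB]  L=[0, 1/2, 3/4]  R=[1]  → 7/8
G_5 [BRBBR]  L=[0, 1/2, 3/4]  R=[7/8, 1]  → 13/16
G_6 [BRBBRR]  L=[0, 1/2, 3/4]  R=[13/16, 7/8, 1]  → 25/32
G_7 [BRBBRRR]  L=[0, 1/2, 3/4]  R=[25/32, 13/16, 7/8, 1]  → 49/64
G_8 [BRBBRRRB]  L=[0, 1/2, 3/4, 49/64]  R=[25/32, 13/16, 7/8, 1]  → 99/128
G_9 [BRBBRRRBR]  L=[0, 1/2, 3/4, 49/64]  R=[99/128, 25/32, 13/16, 7/8, 1]  → 197/256
G_10 [BRBBRRRBRB]  L=[0, 1/2, 3/4, 49/64, 197/256]  R=[99/128, 25/32, 13/16, 7/8, 1]  → 395/512
G_11 [BRBBRRRBRBR]  L=[0, 1/2, 3/4, 49/64, 197/256]  R=[395/512, 99/128, 25/32, 13/16, 7/8, 1]  → 789/1024
G_12 [BRBBRRRBRBRR]  L=[0, 1/2, 3/4, 49/64, 197/256]  R=[789/1024, 395/512, 99/128, 25/32, 13/16, 7/8, 1]  → 1577/2048
G_13 [BRBBRRRBRBRRR]  L=[0, 1/2, 3/4, 49/64, 197/256]  R=[1577/2048, 789/1024, 395/512, 99/128, 25/32, 13/16, 7/8, 1]  → 3153/4096
G_14 [BRBBRRRBRBRRRB]  L=[0, 1/2, 3/4, 49/64, 197/256, 3153/4096]  R=[1577/2048, 789/1024, 395/512, 99/128, 25/32, 13/16, 7/8, 1]  → 6307/8192
G_15 [BRBBRRRBRBRRRBR]  L=[0, 1/2, 3/4, 49/64, 197/256, 3153/4096]  R=[6307/8192, 1577/2048, 789/1024, 395/512, 99/128, 25/32, 13/16, 7/8, 1]  → 12613/16384

12613/16384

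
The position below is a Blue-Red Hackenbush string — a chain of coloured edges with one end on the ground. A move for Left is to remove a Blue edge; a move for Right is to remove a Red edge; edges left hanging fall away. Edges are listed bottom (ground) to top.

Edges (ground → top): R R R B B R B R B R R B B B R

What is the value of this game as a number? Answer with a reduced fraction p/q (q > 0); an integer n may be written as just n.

step 1: add R to get R; options L={ — } R={ 0 } gives -1
step 2: add R to get RR; options L={ — } R={ -1,0 } gives -2
step 3: add R to get RRR; options L={ — } R={ -2,-1,0 } gives -3
step 4: add B to get RRRB; options L={ -3 } R={ -2,-1,0 } gives -5/2
step 5: add B to get RRRBB; options L={ -3,-5/2 } R={ -2,-1,0 } gives -9/4
step 6: add R to get RRRBBR; options L={ -3,-5/2 } R={ -9/4,-2,-1,0 } gives -19/8
step 7: add B to get RRRBBRB; options L={ -3,-5/2,-19/8 } R={ -9/4,-2,-1,0 } gives -37/16
step 8: add R to get RRRBBRBR; options L={ -3,-5/2,-19/8 } R={ -37/16,-9/4,-2,-1,0 } gives -75/32
step 9: add B to get RRRBBRBRB; options L={ -3,-5/2,-19/8,-75/32 } R={ -37/16,-9/4,-2,-1,0 } gives -149/64
step 10: add R to get RRRBBRBRBR; options L={ -3,-5/2,-19/8,-75/32 } R={ -149/64,-37/16,-9/4,-2,-1,0 } gives -299/128
step 11: add R to get RRRBBRBRBRR; options L={ -3,-5/2,-19/8,-75/32 } R={ -299/128,-149/64,-37/16,-9/4,-2,-1,0 } gives -599/256
step 12: add B to get RRRBBRBRBRRB; options L={ -3,-5/2,-19/8,-75/32,-599/256 } R={ -299/128,-149/64,-37/16,-9/4,-2,-1,0 } gives -1197/512
step 13: add B to get RRRBBRBRBRRBB; options L={ -3,-5/2,-19/8,-75/32,-599/256,-1197/512 } R={ -299/128,-149/64,-37/16,-9/4,-2,-1,0 } gives -2393/1024
step 14: add B to get RRRBBRBRBRRBBB; options L={ -3,-5/2,-19/8,-75/32,-599/256,-1197/512,-2393/1024 } R={ -299/128,-149/64,-37/16,-9/4,-2,-1,0 } gives -4785/2048
step 15: add R to get RRRBBRBRBRRBBBR; options L={ -3,-5/2,-19/8,-75/32,-599/256,-1197/512,-2393/1024 } R={ -4785/2048,-299/128,-149/64,-37/16,-9/4,-2,-1,0 } gives -9571/4096

-9571/4096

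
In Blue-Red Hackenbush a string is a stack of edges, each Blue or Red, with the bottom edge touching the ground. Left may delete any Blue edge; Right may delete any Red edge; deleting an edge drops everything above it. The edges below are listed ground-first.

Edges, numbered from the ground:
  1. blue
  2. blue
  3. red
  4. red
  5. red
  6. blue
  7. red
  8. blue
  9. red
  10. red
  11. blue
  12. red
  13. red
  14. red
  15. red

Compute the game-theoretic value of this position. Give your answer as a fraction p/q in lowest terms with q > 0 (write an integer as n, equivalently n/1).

9505/8192

val_1 [b]  L=[0]  R=[(no moves)]  = 1
val_2 [bb]  L=[0; 1]  R=[(no moves)]  = 2
val_3 [bbr]  L=[0; 1]  R=[2]  = 3/2
val_4 [bbrr]  L=[0; 1]  R=[3/2; 2]  = 5/4
val_5 [bbrrr]  L=[0; 1]  R=[5/4; 3/2; 2]  = 9/8
val_6 [bbrrrb]  L=[0; 1; 9/8]  R=[5/4; 3/2; 2]  = 19/16
val_7 [bbrrrbr]  L=[0; 1; 9/8]  R=[19/16; 5/4; 3/2; 2]  = 37/32
val_8 [bbrrrbrb]  L=[0; 1; 9/8; 37/32]  R=[19/16; 5/4; 3/2; 2]  = 75/64
val_9 [bbrrrbrbr]  L=[0; 1; 9/8; 37/32]  R=[75/64; 19/16; 5/4; 3/2; 2]  = 149/128
val_10 [bbrrrbrbrr]  L=[0; 1; 9/8; 37/32]  R=[149/128; 75/64; 19/16; 5/4; 3/2; 2]  = 297/256
val_11 [bbrrrbrbrrb]  L=[0; 1; 9/8; 37/32; 297/256]  R=[149/128; 75/64; 19/16; 5/4; 3/2; 2]  = 595/512
val_12 [bbrrrbrbrrbr]  L=[0; 1; 9/8; 37/32; 297/256]  R=[595/512; 149/128; 75/64; 19/16; 5/4; 3/2; 2]  = 1189/1024
val_13 [bbrrrbrbrrbrr]  L=[0; 1; 9/8; 37/32; 297/256]  R=[1189/1024; 595/512; 149/128; 75/64; 19/16; 5/4; 3/2; 2]  = 2377/2048
val_14 [bbrrrbrbrrbrrr]  L=[0; 1; 9/8; 37/32; 297/256]  R=[2377/2048; 1189/1024; 595/512; 149/128; 75/64; 19/16; 5/4; 3/2; 2]  = 4753/4096
val_15 [bbrrrbrbrrbrrrr]  L=[0; 1; 9/8; 37/32; 297/256]  R=[4753/4096; 2377/2048; 1189/1024; 595/512; 149/128; 75/64; 19/16; 5/4; 3/2; 2]  = 9505/8192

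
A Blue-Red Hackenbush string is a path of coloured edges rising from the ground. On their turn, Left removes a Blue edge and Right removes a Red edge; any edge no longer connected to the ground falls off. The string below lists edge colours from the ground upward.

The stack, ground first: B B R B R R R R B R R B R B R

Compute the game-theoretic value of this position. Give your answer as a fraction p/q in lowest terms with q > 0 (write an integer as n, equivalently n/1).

Build val(s[:k]) for k = 1..15, string s = B B R B R R R R B R R B R B R.
step 1: add B to get B; options L={ 0 } R={ — } so 1
step 2: add B to get BB; options L={ 0, 1 } R={ — } so 2
step 3: add R to get BBR; options L={ 0, 1 } R={ 2 } so 3/2
step 4: add B to get BBRB; options L={ 0, 1, 3/2 } R={ 2 } so 7/4
step 5: add R to get BBRBR; options L={ 0, 1, 3/2 } R={ 7/4, 2 } so 13/8
step 6: add R to get BBRBRR; options L={ 0, 1, 3/2 } R={ 13/8, 7/4, 2 } so 25/16
step 7: add R to get BBRBRRR; options L={ 0, 1, 3/2 } R={ 25/16, 13/8, 7/4, 2 } so 49/32
step 8: add R to get BBRBRRRR; options L={ 0, 1, 3/2 } R={ 49/32, 25/16, 13/8, 7/4, 2 } so 97/64
step 9: add B to get BBRBRRRRB; options L={ 0, 1, 3/2, 97/64 } R={ 49/32, 25/16, 13/8, 7/4, 2 } so 195/128
step 10: add R to get BBRBRRRRBR; options L={ 0, 1, 3/2, 97/64 } R={ 195/128, 49/32, 25/16, 13/8, 7/4, 2 } so 389/256
step 11: add R to get BBRBRRRRBRR; options L={ 0, 1, 3/2, 97/64 } R={ 389/256, 195/128, 49/32, 25/16, 13/8, 7/4, 2 } so 777/512
step 12: add B to get BBRBRRRRBRRB; options L={ 0, 1, 3/2, 97/64, 777/512 } R={ 389/256, 195/128, 49/32, 25/16, 13/8, 7/4, 2 } so 1555/1024
step 13: add R to get BBRBRRRRBRRBR; options L={ 0, 1, 3/2, 97/64, 777/512 } R={ 1555/1024, 389/256, 195/128, 49/32, 25/16, 13/8, 7/4, 2 } so 3109/2048
step 14: add B to get BBRBRRRRBRRBRB; options L={ 0, 1, 3/2, 97/64, 777/512, 3109/2048 } R={ 1555/1024, 389/256, 195/128, 49/32, 25/16, 13/8, 7/4, 2 } so 6219/4096
step 15: add R to get BBRBRRRRBRRBRBR; options L={ 0, 1, 3/2, 97/64, 777/512, 3109/2048 } R={ 6219/4096, 1555/1024, 389/256, 195/128, 49/32, 25/16, 13/8, 7/4, 2 } so 12437/8192

12437/8192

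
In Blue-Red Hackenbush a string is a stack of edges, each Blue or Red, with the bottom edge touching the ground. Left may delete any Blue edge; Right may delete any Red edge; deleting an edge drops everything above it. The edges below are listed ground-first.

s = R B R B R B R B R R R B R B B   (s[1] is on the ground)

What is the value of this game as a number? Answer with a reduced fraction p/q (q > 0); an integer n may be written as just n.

val_1 [R]  L=[∅]  R=[0]  gives -1
val_2 [RB]  L=[-1]  R=[0]  gives -1/2
val_3 [RBR]  L=[-1]  R=[-1/2,0]  gives -3/4
val_4 [RBRB]  L=[-1,-3/4]  R=[-1/2,0]  gives -5/8
val_5 [RBRBR]  L=[-1,-3/4]  R=[-5/8,-1/2,0]  gives -11/16
val_6 [RBRBRB]  L=[-1,-3/4,-11/16]  R=[-5/8,-1/2,0]  gives -21/32
val_7 [RBRBRBR]  L=[-1,-3/4,-11/16]  R=[-21/32,-5/8,-1/2,0]  gives -43/64
val_8 [RBRBRBRB]  L=[-1,-3/4,-11/16,-43/64]  R=[-21/32,-5/8,-1/2,0]  gives -85/128
val_9 [RBRBRBRBR]  L=[-1,-3/4,-11/16,-43/64]  R=[-85/128,-21/32,-5/8,-1/2,0]  gives -171/256
val_10 [RBRBRBRBRR]  L=[-1,-3/4,-11/16,-43/64]  R=[-171/256,-85/128,-21/32,-5/8,-1/2,0]  gives -343/512
val_11 [RBRBRBRBRRR]  L=[-1,-3/4,-11/16,-43/64]  R=[-343/512,-171/256,-85/128,-21/32,-5/8,-1/2,0]  gives -687/1024
val_12 [RBRBRBRBRRRB]  L=[-1,-3/4,-11/16,-43/64,-687/1024]  R=[-343/512,-171/256,-85/128,-21/32,-5/8,-1/2,0]  gives -1373/2048
val_13 [RBRBRBRBRRRBR]  L=[-1,-3/4,-11/16,-43/64,-687/1024]  R=[-1373/2048,-343/512,-171/256,-85/128,-21/32,-5/8,-1/2,0]  gives -2747/4096
val_14 [RBRBRBRBRRRBRB]  L=[-1,-3/4,-11/16,-43/64,-687/1024,-2747/4096]  R=[-1373/2048,-343/512,-171/256,-85/128,-21/32,-5/8,-1/2,0]  gives -5493/8192
val_15 [RBRBRBRBRRRBRBB]  L=[-1,-3/4,-11/16,-43/64,-687/1024,-2747/4096,-5493/8192]  R=[-1373/2048,-343/512,-171/256,-85/128,-21/32,-5/8,-1/2,0]  gives -10985/16384

-10985/16384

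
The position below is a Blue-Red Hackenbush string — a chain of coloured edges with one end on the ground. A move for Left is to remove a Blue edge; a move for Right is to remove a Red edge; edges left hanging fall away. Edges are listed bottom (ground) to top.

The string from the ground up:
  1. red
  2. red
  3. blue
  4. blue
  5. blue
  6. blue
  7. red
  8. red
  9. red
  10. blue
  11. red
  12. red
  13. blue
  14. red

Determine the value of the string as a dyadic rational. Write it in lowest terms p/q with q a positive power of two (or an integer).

edge 1 of 14 (red): {  | 0 } -> -1
edge 2 of 14 (red): {  | -1, 0 } -> -2
edge 3 of 14 (blue): { -2 | -1, 0 } -> -3/2
edge 4 of 14 (blue): { -2, -3/2 | -1, 0 } -> -5/4
edge 5 of 14 (blue): { -2, -3/2, -5/4 | -1, 0 } -> -9/8
edge 6 of 14 (blue): { -2, -3/2, -5/4, -9/8 | -1, 0 } -> -17/16
edge 7 of 14 (red): { -2, -3/2, -5/4, -9/8 | -17/16, -1, 0 } -> -35/32
edge 8 of 14 (red): { -2, -3/2, -5/4, -9/8 | -35/32, -17/16, -1, 0 } -> -71/64
edge 9 of 14 (red): { -2, -3/2, -5/4, -9/8 | -71/64, -35/32, -17/16, -1, 0 } -> -143/128
edge 10 of 14 (blue): { -2, -3/2, -5/4, -9/8, -143/128 | -71/64, -35/32, -17/16, -1, 0 } -> -285/256
edge 11 of 14 (red): { -2, -3/2, -5/4, -9/8, -143/128 | -285/256, -71/64, -35/32, -17/16, -1, 0 } -> -571/512
edge 12 of 14 (red): { -2, -3/2, -5/4, -9/8, -143/128 | -571/512, -285/256, -71/64, -35/32, -17/16, -1, 0 } -> -1143/1024
edge 13 of 14 (blue): { -2, -3/2, -5/4, -9/8, -143/128, -1143/1024 | -571/512, -285/256, -71/64, -35/32, -17/16, -1, 0 } -> -2285/2048
edge 14 of 14 (red): { -2, -3/2, -5/4, -9/8, -143/128, -1143/1024 | -2285/2048, -571/512, -285/256, -71/64, -35/32, -17/16, -1, 0 } -> -4571/4096

-4571/4096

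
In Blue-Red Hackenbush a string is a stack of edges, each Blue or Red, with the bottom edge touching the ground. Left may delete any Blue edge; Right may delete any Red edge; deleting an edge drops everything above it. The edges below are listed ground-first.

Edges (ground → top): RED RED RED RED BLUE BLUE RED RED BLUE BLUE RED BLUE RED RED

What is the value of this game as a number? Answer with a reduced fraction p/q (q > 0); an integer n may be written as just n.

Build val(s[:k]) for k = 1..14, string s = RED RED RED RED BLUE BLUE RED RED BLUE BLUE RED BLUE RED RED.
val(R) = { none | 0 } = -1
val(RR) = { none | -1, 0 } = -2
val(RRR) = { none | -2, -1, 0 } = -3
val(RRRR) = { none | -3, -2, -1, 0 } = -4
val(RRRRB) = { -4 | -3, -2, -1, 0 } = -7/2
val(RRRRBB) = { -4, -7/2 | -3, -2, -1, 0 } = -13/4
val(RRRRBBR) = { -4, -7/2 | -13/4, -3, -2, -1, 0 } = -27/8
val(RRRRBBRR) = { -4, -7/2 | -27/8, -13/4, -3, -2, -1, 0 } = -55/16
val(RRRRBBRRB) = { -4, -7/2, -55/16 | -27/8, -13/4, -3, -2, -1, 0 } = -109/32
val(RRRRBBRRBB) = { -4, -7/2, -55/16, -109/32 | -27/8, -13/4, -3, -2, -1, 0 } = -217/64
val(RRRRBBRRBBR) = { -4, -7/2, -55/16, -109/32 | -217/64, -27/8, -13/4, -3, -2, -1, 0 } = -435/128
val(RRRRBBRRBBRB) = { -4, -7/2, -55/16, -109/32, -435/128 | -217/64, -27/8, -13/4, -3, -2, -1, 0 } = -869/256
val(RRRRBBRRBBRBR) = { -4, -7/2, -55/16, -109/32, -435/128 | -869/256, -217/64, -27/8, -13/4, -3, -2, -1, 0 } = -1739/512
val(RRRRBBRRBBRBRR) = { -4, -7/2, -55/16, -109/32, -435/128 | -1739/512, -869/256, -217/64, -27/8, -13/4, -3, -2, -1, 0 } = -3479/1024

-3479/1024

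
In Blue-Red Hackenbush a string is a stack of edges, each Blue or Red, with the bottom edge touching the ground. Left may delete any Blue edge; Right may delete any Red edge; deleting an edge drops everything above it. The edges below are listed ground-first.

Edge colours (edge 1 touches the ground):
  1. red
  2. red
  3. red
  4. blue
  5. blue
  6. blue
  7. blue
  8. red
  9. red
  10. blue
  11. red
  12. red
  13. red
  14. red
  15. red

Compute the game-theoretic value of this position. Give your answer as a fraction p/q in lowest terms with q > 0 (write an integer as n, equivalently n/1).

-8639/4096

Prefix values for red red red blue blue blue blue red red blue red red red red red via {L|R} + simplicity:
step 1: add red to get r; options L={ (no moves) } R={ 0 } → -1
step 2: add red to get rr; options L={ (no moves) } R={ -1, 0 } → -2
step 3: add red to get rrr; options L={ (no moves) } R={ -2, -1, 0 } → -3
step 4: add blue to get rrrb; options L={ -3 } R={ -2, -1, 0 } → -5/2
step 5: add blue to get rrrbb; options L={ -3, -5/2 } R={ -2, -1, 0 } → -9/4
step 6: add blue to get rrrbbb; options L={ -3, -5/2, -9/4 } R={ -2, -1, 0 } → -17/8
step 7: add blue to get rrrbbbb; options L={ -3, -5/2, -9/4, -17/8 } R={ -2, -1, 0 } → -33/16
step 8: add red to get rrrbbbbr; options L={ -3, -5/2, -9/4, -17/8 } R={ -33/16, -2, -1, 0 } → -67/32
step 9: add red to get rrrbbbbrr; options L={ -3, -5/2, -9/4, -17/8 } R={ -67/32, -33/16, -2, -1, 0 } → -135/64
step 10: add blue to get rrrbbbbrrb; options L={ -3, -5/2, -9/4, -17/8, -135/64 } R={ -67/32, -33/16, -2, -1, 0 } → -269/128
step 11: add red to get rrrbbbbrrbr; options L={ -3, -5/2, -9/4, -17/8, -135/64 } R={ -269/128, -67/32, -33/16, -2, -1, 0 } → -539/256
step 12: add red to get rrrbbbbrrbrr; options L={ -3, -5/2, -9/4, -17/8, -135/64 } R={ -539/256, -269/128, -67/32, -33/16, -2, -1, 0 } → -1079/512
step 13: add red to get rrrbbbbrrbrrr; options L={ -3, -5/2, -9/4, -17/8, -135/64 } R={ -1079/512, -539/256, -269/128, -67/32, -33/16, -2, -1, 0 } → -2159/1024
step 14: add red to get rrrbbbbrrbrrrr; options L={ -3, -5/2, -9/4, -17/8, -135/64 } R={ -2159/1024, -1079/512, -539/256, -269/128, -67/32, -33/16, -2, -1, 0 } → -4319/2048
step 15: add red to get rrrbbbbrrbrrrrr; options L={ -3, -5/2, -9/4, -17/8, -135/64 } R={ -4319/2048, -2159/1024, -1079/512, -539/256, -269/128, -67/32, -33/16, -2, -1, 0 } → -8639/4096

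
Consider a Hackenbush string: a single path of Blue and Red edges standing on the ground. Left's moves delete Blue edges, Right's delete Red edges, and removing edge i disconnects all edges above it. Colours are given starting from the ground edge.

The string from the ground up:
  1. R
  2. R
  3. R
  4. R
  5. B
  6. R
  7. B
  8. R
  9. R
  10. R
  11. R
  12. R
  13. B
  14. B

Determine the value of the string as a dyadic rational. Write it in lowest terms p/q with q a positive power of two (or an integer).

-3833/1024

1 of 14 · R · max L −∞ · min R 0 gives -1
2 of 14 · RR · max L −∞ · min R -1 gives -2
3 of 14 · RRR · max L −∞ · min R -2 gives -3
4 of 14 · RRRR · max L −∞ · min R -3 gives -4
5 of 14 · RRRRB · max L -4 · min R -3 gives -7/2
6 of 14 · RRRRBR · max L -4 · min R -7/2 gives -15/4
7 of 14 · RRRRBRB · max L -15/4 · min R -7/2 gives -29/8
8 of 14 · RRRRBRBR · max L -15/4 · min R -29/8 gives -59/16
9 of 14 · RRRRBRBRR · max L -15/4 · min R -59/16 gives -119/32
10 of 14 · RRRRBRBRRR · max L -15/4 · min R -119/32 gives -239/64
11 of 14 · RRRRBRBRRRR · max L -15/4 · min R -239/64 gives -479/128
12 of 14 · RRRRBRBRRRRR · max L -15/4 · min R -479/128 gives -959/256
13 of 14 · RRRRBRBRRRRRB · max L -959/256 · min R -479/128 gives -1917/512
14 of 14 · RRRRBRBRRRRRBB · max L -1917/512 · min R -479/128 gives -3833/1024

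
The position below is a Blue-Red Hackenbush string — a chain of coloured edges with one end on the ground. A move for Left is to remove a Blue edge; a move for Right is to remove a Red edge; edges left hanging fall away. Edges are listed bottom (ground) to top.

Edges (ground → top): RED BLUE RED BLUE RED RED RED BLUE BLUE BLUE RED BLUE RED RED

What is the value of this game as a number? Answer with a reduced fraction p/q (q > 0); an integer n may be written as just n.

edge 1 of 14 (RED): { none | 0 } => -1
edge 2 of 14 (BLUE): { -1 | 0 } => -1/2
edge 3 of 14 (RED): { -1 | -1/2; 0 } => -3/4
edge 4 of 14 (BLUE): { -1; -3/4 | -1/2; 0 } => -5/8
edge 5 of 14 (RED): { -1; -3/4 | -5/8; -1/2; 0 } => -11/16
edge 6 of 14 (RED): { -1; -3/4 | -11/16; -5/8; -1/2; 0 } => -23/32
edge 7 of 14 (RED): { -1; -3/4 | -23/32; -11/16; -5/8; -1/2; 0 } => -47/64
edge 8 of 14 (BLUE): { -1; -3/4; -47/64 | -23/32; -11/16; -5/8; -1/2; 0 } => -93/128
edge 9 of 14 (BLUE): { -1; -3/4; -47/64; -93/128 | -23/32; -11/16; -5/8; -1/2; 0 } => -185/256
edge 10 of 14 (BLUE): { -1; -3/4; -47/64; -93/128; -185/256 | -23/32; -11/16; -5/8; -1/2; 0 } => -369/512
edge 11 of 14 (RED): { -1; -3/4; -47/64; -93/128; -185/256 | -369/512; -23/32; -11/16; -5/8; -1/2; 0 } => -739/1024
edge 12 of 14 (BLUE): { -1; -3/4; -47/64; -93/128; -185/256; -739/1024 | -369/512; -23/32; -11/16; -5/8; -1/2; 0 } => -1477/2048
edge 13 of 14 (RED): { -1; -3/4; -47/64; -93/128; -185/256; -739/1024 | -1477/2048; -369/512; -23/32; -11/16; -5/8; -1/2; 0 } => -2955/4096
edge 14 of 14 (RED): { -1; -3/4; -47/64; -93/128; -185/256; -739/1024 | -2955/4096; -1477/2048; -369/512; -23/32; -11/16; -5/8; -1/2; 0 } => -5911/8192

-5911/8192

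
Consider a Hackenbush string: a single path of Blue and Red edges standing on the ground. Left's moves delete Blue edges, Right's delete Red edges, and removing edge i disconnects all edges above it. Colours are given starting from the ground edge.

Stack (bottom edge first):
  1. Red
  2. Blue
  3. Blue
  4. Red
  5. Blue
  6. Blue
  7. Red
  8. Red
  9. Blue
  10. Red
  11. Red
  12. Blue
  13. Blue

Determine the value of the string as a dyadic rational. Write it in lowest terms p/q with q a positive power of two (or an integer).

-1241/4096

Recurse on prefixes of the 13-edge string Red Blue Blue Red Blue Blue Red Red Blue Red Red Blue Blue:
1 of 13 · R · max L −∞ · min R 0 so -1
2 of 13 · RB · max L -1 · min R 0 so -1/2
3 of 13 · RBB · max L -1/2 · min R 0 so -1/4
4 of 13 · RBBR · max L -1/2 · min R -1/4 so -3/8
5 of 13 · RBBRB · max L -3/8 · min R -1/4 so -5/16
6 of 13 · RBBRBB · max L -5/16 · min R -1/4 so -9/32
7 of 13 · RBBRBBR · max L -5/16 · min R -9/32 so -19/64
8 of 13 · RBBRBBRR · max L -5/16 · min R -19/64 so -39/128
9 of 13 · RBBRBBRRB · max L -39/128 · min R -19/64 so -77/256
10 of 13 · RBBRBBRRBR · max L -39/128 · min R -77/256 so -155/512
11 of 13 · RBBRBBRRBRR · max L -39/128 · min R -155/512 so -311/1024
12 of 13 · RBBRBBRRBRRB · max L -311/1024 · min R -155/512 so -621/2048
13 of 13 · RBBRBBRRBRRBB · max L -621/2048 · min R -155/512 so -1241/4096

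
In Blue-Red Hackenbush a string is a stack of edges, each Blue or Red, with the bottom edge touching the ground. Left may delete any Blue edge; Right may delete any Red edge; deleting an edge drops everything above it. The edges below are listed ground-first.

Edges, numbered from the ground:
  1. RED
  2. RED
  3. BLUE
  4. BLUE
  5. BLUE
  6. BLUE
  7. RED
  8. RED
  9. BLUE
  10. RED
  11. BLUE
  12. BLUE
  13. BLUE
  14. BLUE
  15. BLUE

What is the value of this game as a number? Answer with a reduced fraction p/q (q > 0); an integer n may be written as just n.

-9025/8192

val(R) = {  | 0 } -> -1
val(RR) = {  | -1; 0 } -> -2
val(RRB) = { -2 | -1; 0 } -> -3/2
val(RRBB) = { -2; -3/2 | -1; 0 } -> -5/4
val(RRBBB) = { -2; -3/2; -5/4 | -1; 0 } -> -9/8
val(RRBBBB) = { -2; -3/2; -5/4; -9/8 | -1; 0 } -> -17/16
val(RRBBBBR) = { -2; -3/2; -5/4; -9/8 | -17/16; -1; 0 } -> -35/32
val(RRBBBBRR) = { -2; -3/2; -5/4; -9/8 | -35/32; -17/16; -1; 0 } -> -71/64
val(RRBBBBRRB) = { -2; -3/2; -5/4; -9/8; -71/64 | -35/32; -17/16; -1; 0 } -> -141/128
val(RRBBBBRRBR) = { -2; -3/2; -5/4; -9/8; -71/64 | -141/128; -35/32; -17/16; -1; 0 } -> -283/256
val(RRBBBBRRBRB) = { -2; -3/2; -5/4; -9/8; -71/64; -283/256 | -141/128; -35/32; -17/16; -1; 0 } -> -565/512
val(RRBBBBRRBRBB) = { -2; -3/2; -5/4; -9/8; -71/64; -283/256; -565/512 | -141/128; -35/32; -17/16; -1; 0 } -> -1129/1024
val(RRBBBBRRBRBBB) = { -2; -3/2; -5/4; -9/8; -71/64; -283/256; -565/512; -1129/1024 | -141/128; -35/32; -17/16; -1; 0 } -> -2257/2048
val(RRBBBBRRBRBBBB) = { -2; -3/2; -5/4; -9/8; -71/64; -283/256; -565/512; -1129/1024; -2257/2048 | -141/128; -35/32; -17/16; -1; 0 } -> -4513/4096
val(RRBBBBRRBRBBBBB) = { -2; -3/2; -5/4; -9/8; -71/64; -283/256; -565/512; -1129/1024; -2257/2048; -4513/4096 | -141/128; -35/32; -17/16; -1; 0 } -> -9025/8192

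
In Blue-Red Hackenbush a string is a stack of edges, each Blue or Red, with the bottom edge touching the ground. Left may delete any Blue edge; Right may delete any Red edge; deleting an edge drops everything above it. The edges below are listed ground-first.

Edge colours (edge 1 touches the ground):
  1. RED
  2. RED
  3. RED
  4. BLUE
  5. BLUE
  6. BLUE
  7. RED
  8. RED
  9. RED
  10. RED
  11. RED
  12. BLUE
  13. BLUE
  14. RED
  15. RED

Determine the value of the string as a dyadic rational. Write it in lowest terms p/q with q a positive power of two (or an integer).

-9191/4096

Recurse on prefixes of the 15-edge string RED RED RED BLUE BLUE BLUE RED RED RED RED RED BLUE BLUE RED RED:
edge 1 of 15 (RED): { ∅ | 0 } => -1
edge 2 of 15 (RED): { ∅ | -1; 0 } => -2
edge 3 of 15 (RED): { ∅ | -2; -1; 0 } => -3
edge 4 of 15 (BLUE): { -3 | -2; -1; 0 } => -5/2
edge 5 of 15 (BLUE): { -3; -5/2 | -2; -1; 0 } => -9/4
edge 6 of 15 (BLUE): { -3; -5/2; -9/4 | -2; -1; 0 } => -17/8
edge 7 of 15 (RED): { -3; -5/2; -9/4 | -17/8; -2; -1; 0 } => -35/16
edge 8 of 15 (RED): { -3; -5/2; -9/4 | -35/16; -17/8; -2; -1; 0 } => -71/32
edge 9 of 15 (RED): { -3; -5/2; -9/4 | -71/32; -35/16; -17/8; -2; -1; 0 } => -143/64
edge 10 of 15 (RED): { -3; -5/2; -9/4 | -143/64; -71/32; -35/16; -17/8; -2; -1; 0 } => -287/128
edge 11 of 15 (RED): { -3; -5/2; -9/4 | -287/128; -143/64; -71/32; -35/16; -17/8; -2; -1; 0 } => -575/256
edge 12 of 15 (BLUE): { -3; -5/2; -9/4; -575/256 | -287/128; -143/64; -71/32; -35/16; -17/8; -2; -1; 0 } => -1149/512
edge 13 of 15 (BLUE): { -3; -5/2; -9/4; -575/256; -1149/512 | -287/128; -143/64; -71/32; -35/16; -17/8; -2; -1; 0 } => -2297/1024
edge 14 of 15 (RED): { -3; -5/2; -9/4; -575/256; -1149/512 | -2297/1024; -287/128; -143/64; -71/32; -35/16; -17/8; -2; -1; 0 } => -4595/2048
edge 15 of 15 (RED): { -3; -5/2; -9/4; -575/256; -1149/512 | -4595/2048; -2297/1024; -287/128; -143/64; -71/32; -35/16; -17/8; -2; -1; 0 } => -9191/4096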